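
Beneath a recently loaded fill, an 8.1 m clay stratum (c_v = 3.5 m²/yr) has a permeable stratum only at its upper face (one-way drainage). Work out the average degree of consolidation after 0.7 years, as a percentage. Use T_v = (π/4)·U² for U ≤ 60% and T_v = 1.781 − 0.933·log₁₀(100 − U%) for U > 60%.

Drainage path length: H_d = H = 8.1 m (single drainage).
T_v = c_v·t/H_d² = 3.5×0.7/8.1² = 0.037342.
T_v = 0.037342 corresponds to the U ≤ 60% branch:
U = √(4T_v/π) = 0.218

U ≈ 21.8 %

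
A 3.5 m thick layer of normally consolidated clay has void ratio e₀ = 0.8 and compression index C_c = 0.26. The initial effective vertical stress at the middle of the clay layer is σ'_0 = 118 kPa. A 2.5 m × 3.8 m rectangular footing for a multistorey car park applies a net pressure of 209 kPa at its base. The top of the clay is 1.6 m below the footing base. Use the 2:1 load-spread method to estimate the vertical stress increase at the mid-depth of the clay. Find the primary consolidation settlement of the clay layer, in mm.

S_c ≈ 74.2 mm

Mid-depth of clay below the footing base: z = 1.6 + 3.5/2 = 3.35 m.
Stress increase at mid-clay by the 2:1 spreading method:
Δσ = qBL/((B+z)(L+z)) = 209×2.5×3.8/((2.5+3.35)(3.8+3.35)) = 47.469 kPa
Final effective stress: σ'_f = σ'_0 + Δσ = 118 + 47.469 = 165.47 kPa.
Normally consolidated clay, so the full stress increment lies on the virgin compression line:
S_c = C_c·H/(1+e₀)·log₁₀(σ'_f/σ'_0) = 0.26×3.5/(1+0.8)×log₁₀(165.47/118)
    = 0.50556 × 0.14684 = 0.07424 m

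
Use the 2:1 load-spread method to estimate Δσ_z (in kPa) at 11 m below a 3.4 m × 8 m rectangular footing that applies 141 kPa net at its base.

Δσ_z ≈ 14 kPa

By the 2:1 method the load spreads at 1 horizontal : 2 vertical, so at depth z the loaded area has grown by z in each plan dimension:
Δσ = qBL/((B+z)(L+z)) = 141×3.4×8/((3.4+11)(8+11)) = 14.018 kPa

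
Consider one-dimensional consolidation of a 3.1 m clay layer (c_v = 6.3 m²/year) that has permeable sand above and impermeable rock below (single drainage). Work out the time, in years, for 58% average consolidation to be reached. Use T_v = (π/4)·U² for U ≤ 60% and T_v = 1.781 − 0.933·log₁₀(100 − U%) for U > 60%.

t ≈ 0.403 years

Drainage path length: H_d = H = 3.1 m (single drainage).
U ≤ 60%: T_v = (π/4)·U² = (π/4)×0.58² = 0.26421.
t = T_v·H_d²/c_v = 0.26421×3.1²/6.3 = 0.403 years.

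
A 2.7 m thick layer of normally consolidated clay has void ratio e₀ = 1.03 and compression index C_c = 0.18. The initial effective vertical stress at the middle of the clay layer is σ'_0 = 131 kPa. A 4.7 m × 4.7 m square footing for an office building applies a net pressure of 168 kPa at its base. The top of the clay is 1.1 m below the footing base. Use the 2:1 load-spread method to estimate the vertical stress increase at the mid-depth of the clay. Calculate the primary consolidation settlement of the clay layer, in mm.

Mid-depth of clay below the footing base: z = 1.1 + 2.7/2 = 2.45 m.
Stress increase at mid-clay by the 2:1 spreading method:
Δσ = qBL/((B+z)(L+z)) = 168×4.7×4.7/((4.7+2.45)(4.7+2.45)) = 72.593 kPa
Final effective stress: σ'_f = σ'_0 + Δσ = 131 + 72.593 = 203.59 kPa.
Normally consolidated clay, so the full stress increment lies on the virgin compression line:
S_c = C_c·H/(1+e₀)·log₁₀(σ'_f/σ'_0) = 0.18×2.7/(1+1.03)×log₁₀(203.59/131)
    = 0.23941 × 0.19149 = 0.04584 m

S_c ≈ 45.8 mm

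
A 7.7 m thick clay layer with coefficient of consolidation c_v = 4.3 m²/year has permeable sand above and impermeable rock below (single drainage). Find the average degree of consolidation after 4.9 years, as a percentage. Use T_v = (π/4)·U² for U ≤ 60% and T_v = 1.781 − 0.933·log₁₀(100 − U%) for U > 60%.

U ≈ 66.3 %

Drainage path length: H_d = H = 7.7 m (single drainage).
T_v = c_v·t/H_d² = 4.3×4.9/7.7² = 0.35537.
T_v = 0.35537 corresponds to the U > 60% branch:
U = 1 − 10^((1.781 − T_v)/0.933)/100 = 0.6627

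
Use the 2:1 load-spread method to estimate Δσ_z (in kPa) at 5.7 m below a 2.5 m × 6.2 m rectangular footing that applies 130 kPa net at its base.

By the 2:1 method the load spreads at 1 horizontal : 2 vertical, so at depth z the loaded area has grown by z in each plan dimension:
Δσ = qBL/((B+z)(L+z)) = 130×2.5×6.2/((2.5+5.7)(6.2+5.7)) = 20.65 kPa

Δσ_z ≈ 20.6 kPa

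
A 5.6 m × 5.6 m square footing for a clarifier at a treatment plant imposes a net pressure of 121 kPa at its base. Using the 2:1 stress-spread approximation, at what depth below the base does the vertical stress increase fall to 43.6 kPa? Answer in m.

2:1 spreading — at depth z the loaded area has grown by z in each plan dimension:
qB²/(B+z)² = Δσ_z ⇒ z = B(√(q/Δσ_z) − 1) = 5.6×(√(121/43.6) − 1) = 3.729 m

z ≈ 3.73 m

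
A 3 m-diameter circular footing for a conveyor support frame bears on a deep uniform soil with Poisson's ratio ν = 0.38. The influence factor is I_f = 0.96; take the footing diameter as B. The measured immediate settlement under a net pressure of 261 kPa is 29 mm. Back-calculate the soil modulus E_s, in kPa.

S_e = q·B·(1−ν²)/E_s · I_f  ⇒  E_s = q·B·(1−ν²)·I_f / S_e.
E_s = 261 × 3 × 0.8556 × 0.96 / 0.029 = 22180 kPa

E_s ≈ 22200 kPa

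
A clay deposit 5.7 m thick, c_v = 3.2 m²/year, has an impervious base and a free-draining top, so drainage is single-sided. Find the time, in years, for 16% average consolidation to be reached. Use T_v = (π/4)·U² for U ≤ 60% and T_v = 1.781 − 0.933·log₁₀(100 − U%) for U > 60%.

Drainage path length: H_d = H = 5.7 m (single drainage).
U ≤ 60%: T_v = (π/4)·U² = (π/4)×0.16² = 0.020106.
t = T_v·H_d²/c_v = 0.020106×5.7²/3.2 = 0.2041 years.

t ≈ 0.204 years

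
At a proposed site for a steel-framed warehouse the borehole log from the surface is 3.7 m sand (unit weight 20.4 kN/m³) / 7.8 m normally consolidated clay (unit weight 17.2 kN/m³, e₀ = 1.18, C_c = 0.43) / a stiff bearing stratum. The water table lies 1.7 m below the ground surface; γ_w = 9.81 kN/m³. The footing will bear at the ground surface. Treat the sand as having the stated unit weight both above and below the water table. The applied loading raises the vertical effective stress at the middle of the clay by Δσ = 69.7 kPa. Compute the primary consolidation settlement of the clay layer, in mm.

Mid-depth of clay below the ground surface: z = 3.7 + 7.8/2 = 7.6 m.
Total vertical stress at mid-clay: σ_v = 20.4×3.7 + 17.2×3.9 = 142.56 kPa.
Pore pressure: u = 9.81×(7.6 − 1.7) = 57.879 kPa.
Initial effective stress: σ'_0 = σ_v − u = 142.56 − 57.879 = 84.681 kPa.
Final effective stress: σ'_f = σ'_0 + Δσ = 84.681 + 69.7 = 154.38 kPa.
Normally consolidated clay, so the full stress increment lies on the virgin compression line:
S_c = C_c·H/(1+e₀)·log₁₀(σ'_f/σ'_0) = 0.43×7.8/(1+1.18)×log₁₀(154.38/84.681)
    = 1.5385 × 0.26081 = 0.4013 m

S_c ≈ 401 mm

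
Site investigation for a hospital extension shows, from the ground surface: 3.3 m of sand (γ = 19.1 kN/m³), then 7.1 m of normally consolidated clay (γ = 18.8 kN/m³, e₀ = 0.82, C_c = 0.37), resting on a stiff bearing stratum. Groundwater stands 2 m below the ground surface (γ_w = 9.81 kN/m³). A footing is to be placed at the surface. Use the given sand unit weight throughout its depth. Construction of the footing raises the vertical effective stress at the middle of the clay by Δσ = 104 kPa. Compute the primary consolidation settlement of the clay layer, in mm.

S_c ≈ 513 mm

Mid-depth of clay below the ground surface: z = 3.3 + 7.1/2 = 6.85 m.
Total vertical stress at mid-clay: σ_v = 19.1×3.3 + 18.8×3.55 = 129.77 kPa.
Pore pressure: u = 9.81×(6.85 − 2) = 47.578 kPa.
Initial effective stress: σ'_0 = σ_v − u = 129.77 − 47.578 = 82.192 kPa.
Final effective stress: σ'_f = σ'_0 + Δσ = 82.192 + 104 = 186.19 kPa.
Normally consolidated clay, so the full stress increment lies on the virgin compression line:
S_c = C_c·H/(1+e₀)·log₁₀(σ'_f/σ'_0) = 0.37×7.1/(1+0.82)×log₁₀(186.19/82.192)
    = 1.4434 × 0.35513 = 0.5126 m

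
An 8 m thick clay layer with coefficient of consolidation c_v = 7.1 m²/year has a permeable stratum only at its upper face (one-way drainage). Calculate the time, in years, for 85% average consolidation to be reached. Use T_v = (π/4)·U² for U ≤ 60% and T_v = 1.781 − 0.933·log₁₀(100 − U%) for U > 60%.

t ≈ 6.16 years

Drainage path length: H_d = H = 8 m (single drainage).
U > 60%: T_v = 1.781 − 0.933·log₁₀(100 − 85) = 0.68371.
t = T_v·H_d²/c_v = 0.68371×8²/7.1 = 6.163 years.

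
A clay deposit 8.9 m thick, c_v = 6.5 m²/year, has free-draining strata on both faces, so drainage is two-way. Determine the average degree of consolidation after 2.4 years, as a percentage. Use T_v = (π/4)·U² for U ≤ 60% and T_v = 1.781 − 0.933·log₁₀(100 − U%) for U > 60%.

Drainage path length: H_d = H/2 = 4.45 m (double drainage).
T_v = c_v·t/H_d² = 6.5×2.4/4.45² = 0.78778.
T_v = 0.78778 corresponds to the U > 60% branch:
U = 1 − 10^((1.781 − T_v)/0.933)/100 = 0.884

U ≈ 88.4 %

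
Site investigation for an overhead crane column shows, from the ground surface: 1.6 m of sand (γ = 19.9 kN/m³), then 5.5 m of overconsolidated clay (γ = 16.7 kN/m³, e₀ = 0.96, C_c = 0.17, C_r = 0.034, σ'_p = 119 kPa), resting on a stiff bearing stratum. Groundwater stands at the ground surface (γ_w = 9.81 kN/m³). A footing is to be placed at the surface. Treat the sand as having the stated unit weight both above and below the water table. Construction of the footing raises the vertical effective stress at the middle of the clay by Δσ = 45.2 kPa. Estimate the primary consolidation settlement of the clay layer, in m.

S_c ≈ 0.0343 m

Mid-depth of clay below the ground surface: z = 1.6 + 5.5/2 = 4.35 m.
Total vertical stress at mid-clay: σ_v = 19.9×1.6 + 16.7×2.75 = 77.765 kPa.
Pore pressure: u = 9.81×(4.35 − 0) = 42.673 kPa.
Initial effective stress: σ'_0 = σ_v − u = 77.765 − 42.673 = 35.092 kPa.
Final effective stress: σ'_f = 35.092 + 45.2 = 80.292 kPa.
σ'_f = 80.292 ≤ σ'_p = 119 kPa, so the clay remains overconsolidated and only the recompression index applies:
S_c = C_r·H/(1+e₀)·log₁₀(σ'_f/σ'_0) = 0.034×5.5/1.96×log₁₀(80.292/35.092)
    = 0.095407 × 0.35946 = 0.0343 m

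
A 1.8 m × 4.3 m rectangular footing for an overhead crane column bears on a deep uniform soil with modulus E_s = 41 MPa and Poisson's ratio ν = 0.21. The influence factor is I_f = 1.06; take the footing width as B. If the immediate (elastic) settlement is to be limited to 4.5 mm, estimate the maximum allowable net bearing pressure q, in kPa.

q ≈ 101 kPa

E_s = 41 MPa = 41000 kPa.
S_e = q·B·(1−ν²)/E_s · I_f  ⇒  q = S_e·E_s / (B·(1−ν²)·I_f).
q = 0.0045 × 41000 / (1.8 × 0.9559 × 1.06) = 101.2 kPa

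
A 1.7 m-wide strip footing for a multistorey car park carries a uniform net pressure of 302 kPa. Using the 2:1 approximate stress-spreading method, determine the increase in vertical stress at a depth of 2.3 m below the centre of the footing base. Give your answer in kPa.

Δσ_z ≈ 128 kPa

By the 2:1 method the load spreads at 1 horizontal : 2 vertical, so at depth z the loaded area has grown by z in each plan dimension:
Δσ = qB/(B+z) = 302×1.7/(1.7+2.3) = 128.35 kPa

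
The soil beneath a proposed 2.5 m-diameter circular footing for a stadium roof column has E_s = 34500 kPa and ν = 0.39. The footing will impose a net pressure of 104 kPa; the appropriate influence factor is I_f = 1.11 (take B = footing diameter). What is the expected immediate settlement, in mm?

Immediate (elastic) settlement: S_e = q·B·(1−ν²)/E_s · I_f.
S_e = 104 × 2.5 × (1 − 0.39²) / 34500 × 1.11
    = 104 × 2.5 × 0.8479 / 34500 × 1.11
    = 0.007093 m = 7.093 mm

S_e ≈ 7.09 mm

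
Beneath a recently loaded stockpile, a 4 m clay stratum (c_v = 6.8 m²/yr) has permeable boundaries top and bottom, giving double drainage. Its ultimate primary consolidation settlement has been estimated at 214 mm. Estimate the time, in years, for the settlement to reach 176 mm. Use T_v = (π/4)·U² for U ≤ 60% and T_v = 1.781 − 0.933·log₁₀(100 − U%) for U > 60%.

t ≈ 0.362 years

Drainage path length: H_d = H/2 = 2 m (double drainage).
U = S(t)/S_ult = 176/214 = 0.8224.
U > 60%: T_v = 1.781 − 0.933·log₁₀(100 − 82.243) = 0.61534.
t = T_v·H_d²/c_v = 0.61534×2²/6.8 = 0.362 years.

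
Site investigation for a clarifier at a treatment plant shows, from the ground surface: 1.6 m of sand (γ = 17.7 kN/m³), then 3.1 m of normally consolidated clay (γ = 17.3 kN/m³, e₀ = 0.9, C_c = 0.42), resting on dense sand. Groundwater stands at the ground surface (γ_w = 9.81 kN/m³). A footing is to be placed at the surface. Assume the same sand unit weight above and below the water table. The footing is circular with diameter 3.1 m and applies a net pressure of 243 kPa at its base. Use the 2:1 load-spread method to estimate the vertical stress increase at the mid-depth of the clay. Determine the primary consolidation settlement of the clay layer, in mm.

S_c ≈ 370 mm

Mid-depth of clay below the ground surface: z = 1.6 + 3.1/2 = 3.15 m.
Total vertical stress at mid-clay: σ_v = 17.7×1.6 + 17.3×1.55 = 55.135 kPa.
Pore pressure: u = 9.81×(3.15 − 0) = 30.902 kPa.
Initial effective stress: σ'_0 = σ_v − u = 55.135 − 30.902 = 24.233 kPa.
Stress increase at mid-clay by the 2:1 spreading method:
Δσ ≈ qD²/(D+z)² = 243×3.1²/(3.1+3.15)² = 59.782 kPa
Final effective stress: σ'_f = σ'_0 + Δσ = 24.233 + 59.782 = 84.015 kPa.
Normally consolidated clay, so the full stress increment lies on the virgin compression line:
S_c = C_c·H/(1+e₀)·log₁₀(σ'_f/σ'_0) = 0.42×3.1/(1+0.9)×log₁₀(84.015/24.233)
    = 0.68526 × 0.53995 = 0.37 m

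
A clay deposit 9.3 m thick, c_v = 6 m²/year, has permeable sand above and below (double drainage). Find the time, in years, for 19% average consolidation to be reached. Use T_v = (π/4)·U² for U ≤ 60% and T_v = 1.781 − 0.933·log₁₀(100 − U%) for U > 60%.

Drainage path length: H_d = H/2 = 4.65 m (double drainage).
U ≤ 60%: T_v = (π/4)·U² = (π/4)×0.19² = 0.028353.
t = T_v·H_d²/c_v = 0.028353×4.65²/6 = 0.1022 years.

t ≈ 0.102 years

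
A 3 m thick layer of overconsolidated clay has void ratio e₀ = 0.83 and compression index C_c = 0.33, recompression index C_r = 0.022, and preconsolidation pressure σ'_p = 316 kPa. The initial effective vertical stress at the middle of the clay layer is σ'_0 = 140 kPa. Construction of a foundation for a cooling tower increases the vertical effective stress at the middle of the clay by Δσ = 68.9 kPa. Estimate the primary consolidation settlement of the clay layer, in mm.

S_c ≈ 6.27 mm

Final effective stress: σ'_f = 140 + 68.9 = 208.9 kPa.
σ'_f = 208.9 ≤ σ'_p = 316 kPa, so the clay remains overconsolidated and only the recompression index applies:
S_c = C_r·H/(1+e₀)·log₁₀(σ'_f/σ'_0) = 0.022×3/1.83×log₁₀(208.9/140)
    = 0.036065 × 0.17381 = 0.006268 m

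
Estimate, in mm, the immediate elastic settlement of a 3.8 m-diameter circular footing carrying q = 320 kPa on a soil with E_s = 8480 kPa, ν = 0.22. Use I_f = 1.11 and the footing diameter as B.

Immediate (elastic) settlement: S_e = q·B·(1−ν²)/E_s · I_f.
S_e = 320 × 3.8 × (1 − 0.22²) / 8480 × 1.11
    = 320 × 3.8 × 0.9516 / 8480 × 1.11
    = 0.1515 m = 151.5 mm

S_e ≈ 151 mm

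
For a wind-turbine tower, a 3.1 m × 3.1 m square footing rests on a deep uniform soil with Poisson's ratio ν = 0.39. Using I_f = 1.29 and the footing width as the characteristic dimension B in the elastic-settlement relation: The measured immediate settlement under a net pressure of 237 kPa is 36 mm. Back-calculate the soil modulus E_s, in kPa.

E_s ≈ 22300 kPa

S_e = q·B·(1−ν²)/E_s · I_f  ⇒  E_s = q·B·(1−ν²)·I_f / S_e.
E_s = 237 × 3.1 × 0.8479 × 1.29 / 0.036 = 22320 kPa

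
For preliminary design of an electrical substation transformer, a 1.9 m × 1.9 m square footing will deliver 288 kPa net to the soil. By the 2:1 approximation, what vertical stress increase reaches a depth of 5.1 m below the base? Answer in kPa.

Δσ_z ≈ 21.2 kPa

By the 2:1 method the load spreads at 1 horizontal : 2 vertical, so at depth z the loaded area has grown by z in each plan dimension:
Δσ = qBL/((B+z)(L+z)) = 288×1.9×1.9/((1.9+5.1)(1.9+5.1)) = 21.218 kPa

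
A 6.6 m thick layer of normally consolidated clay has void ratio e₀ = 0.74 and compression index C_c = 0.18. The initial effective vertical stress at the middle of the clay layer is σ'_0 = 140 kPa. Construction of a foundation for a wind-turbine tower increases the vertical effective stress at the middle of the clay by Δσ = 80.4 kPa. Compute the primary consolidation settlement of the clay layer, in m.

Final effective stress: σ'_f = σ'_0 + Δσ = 140 + 80.4 = 220.4 kPa.
Normally consolidated clay, so the full stress increment lies on the virgin compression line:
S_c = C_c·H/(1+e₀)·log₁₀(σ'_f/σ'_0) = 0.18×6.6/(1+0.74)×log₁₀(220.4/140)
    = 0.68276 × 0.19708 = 0.1346 m

S_c ≈ 0.135 m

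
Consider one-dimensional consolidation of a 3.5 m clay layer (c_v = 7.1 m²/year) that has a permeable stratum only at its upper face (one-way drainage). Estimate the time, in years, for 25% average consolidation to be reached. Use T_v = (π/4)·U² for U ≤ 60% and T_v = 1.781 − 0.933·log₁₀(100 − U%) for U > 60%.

t ≈ 0.0847 years

Drainage path length: H_d = H = 3.5 m (single drainage).
U ≤ 60%: T_v = (π/4)·U² = (π/4)×0.25² = 0.049087.
t = T_v·H_d²/c_v = 0.049087×3.5²/7.1 = 0.08469 years.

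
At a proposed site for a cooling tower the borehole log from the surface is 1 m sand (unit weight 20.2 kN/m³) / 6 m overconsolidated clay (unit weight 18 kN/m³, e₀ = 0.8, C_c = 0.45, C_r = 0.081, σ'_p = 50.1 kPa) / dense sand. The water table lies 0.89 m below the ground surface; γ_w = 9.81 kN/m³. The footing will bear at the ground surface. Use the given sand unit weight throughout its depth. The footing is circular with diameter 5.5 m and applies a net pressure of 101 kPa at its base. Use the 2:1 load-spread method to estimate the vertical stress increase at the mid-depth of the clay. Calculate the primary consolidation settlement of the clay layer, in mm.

Mid-depth of clay below the ground surface: z = 1 + 6/2 = 4 m.
Total vertical stress at mid-clay: σ_v = 20.2×1 + 18×3 = 74.2 kPa.
Pore pressure: u = 9.81×(4 − 0.89) = 30.509 kPa.
Initial effective stress: σ'_0 = σ_v − u = 74.2 − 30.509 = 43.691 kPa.
Stress increase at mid-clay by the 2:1 spreading method:
Δσ ≈ qD²/(D+z)² = 101×5.5²/(5.5+4)² = 33.853 kPa
Final effective stress: σ'_f = 43.691 + 33.853 = 77.544 kPa.
σ'_f = 77.544 > σ'_p = 50.1 kPa, so the stress path crosses the preconsolidation pressure — recompression up to σ'_p, then virgin compression beyond:
S_c = H/(1+e₀)·[C_r·log₁₀(σ'_p/σ'_0) + C_c·log₁₀(σ'_f/σ'_p)]
    = 6/1.8 × [0.081×log₁₀(50.1/43.691) + 0.45×log₁₀(77.544/50.1)]
    = 3.3333 × [0.0048151 + 0.08537] = 0.3006 m

S_c ≈ 301 mm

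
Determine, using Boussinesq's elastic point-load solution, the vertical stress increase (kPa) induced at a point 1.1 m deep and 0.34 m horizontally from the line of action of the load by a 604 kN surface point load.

Δσ_z ≈ 190 kPa

Boussinesq vertical stress below a point load on an elastic half-space:
Δσ_z = 3P/(2πz²) · [1 + (r/z)²]^(−5/2)
r/z = 0.34/1.1 = 0.30909; [1+(r/z)²]^(−5/2) = 0.79604.
Δσ_z = 3×604/(2π×1.1²) × 0.79604 = 238.34 × 0.79604 = 189.7 kPa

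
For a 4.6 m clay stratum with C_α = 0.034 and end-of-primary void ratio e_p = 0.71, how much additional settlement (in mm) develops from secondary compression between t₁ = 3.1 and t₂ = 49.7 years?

S_s ≈ 110 mm

Secondary compression: S_s = C_α·H/(1+e_p)·log₁₀(t₂/t₁)
S_s = 0.034×4.6/(1+0.71)×log₁₀(49.7/3.1)
    = 0.09146 × 1.205 = 0.1102 m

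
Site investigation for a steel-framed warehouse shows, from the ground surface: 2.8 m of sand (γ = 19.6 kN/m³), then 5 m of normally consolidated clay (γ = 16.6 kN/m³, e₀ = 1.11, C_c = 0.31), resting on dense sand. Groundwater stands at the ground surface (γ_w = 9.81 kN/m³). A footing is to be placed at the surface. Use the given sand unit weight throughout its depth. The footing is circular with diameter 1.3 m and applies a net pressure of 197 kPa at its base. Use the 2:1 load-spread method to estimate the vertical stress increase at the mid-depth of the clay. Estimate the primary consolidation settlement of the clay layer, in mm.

Mid-depth of clay below the ground surface: z = 2.8 + 5/2 = 5.3 m.
Total vertical stress at mid-clay: σ_v = 19.6×2.8 + 16.6×2.5 = 96.38 kPa.
Pore pressure: u = 9.81×(5.3 − 0) = 51.993 kPa.
Initial effective stress: σ'_0 = σ_v − u = 96.38 − 51.993 = 44.387 kPa.
Stress increase at mid-clay by the 2:1 spreading method:
Δσ ≈ qD²/(D+z)² = 197×1.3²/(1.3+5.3)² = 7.643 kPa
Final effective stress: σ'_f = σ'_0 + Δσ = 44.387 + 7.643 = 52.03 kPa.
Normally consolidated clay, so the full stress increment lies on the virgin compression line:
S_c = C_c·H/(1+e₀)·log₁₀(σ'_f/σ'_0) = 0.31×5/(1+1.11)×log₁₀(52.03/44.387)
    = 0.7346 × 0.068998 = 0.05069 m

S_c ≈ 50.7 mm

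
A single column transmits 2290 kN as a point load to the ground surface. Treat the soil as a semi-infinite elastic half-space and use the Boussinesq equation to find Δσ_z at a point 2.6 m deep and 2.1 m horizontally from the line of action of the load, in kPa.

Boussinesq vertical stress below a point load on an elastic half-space:
Δσ_z = 3P/(2πz²) · [1 + (r/z)²]^(−5/2)
r/z = 2.1/2.6 = 0.80769; [1+(r/z)²]^(−5/2) = 0.28493.
Δσ_z = 3×2290/(2π×2.6²) × 0.28493 = 161.74 × 0.28493 = 46.08 kPa

Δσ_z ≈ 46.1 kPa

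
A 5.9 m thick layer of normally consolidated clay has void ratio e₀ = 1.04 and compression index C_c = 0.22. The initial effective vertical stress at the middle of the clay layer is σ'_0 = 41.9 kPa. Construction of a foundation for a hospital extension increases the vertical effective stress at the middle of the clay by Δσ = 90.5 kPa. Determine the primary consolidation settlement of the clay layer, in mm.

S_c ≈ 318 mm

Final effective stress: σ'_f = σ'_0 + Δσ = 41.9 + 90.5 = 132.4 kPa.
Normally consolidated clay, so the full stress increment lies on the virgin compression line:
S_c = C_c·H/(1+e₀)·log₁₀(σ'_f/σ'_0) = 0.22×5.9/(1+1.04)×log₁₀(132.4/41.9)
    = 0.63627 × 0.49967 = 0.3179 m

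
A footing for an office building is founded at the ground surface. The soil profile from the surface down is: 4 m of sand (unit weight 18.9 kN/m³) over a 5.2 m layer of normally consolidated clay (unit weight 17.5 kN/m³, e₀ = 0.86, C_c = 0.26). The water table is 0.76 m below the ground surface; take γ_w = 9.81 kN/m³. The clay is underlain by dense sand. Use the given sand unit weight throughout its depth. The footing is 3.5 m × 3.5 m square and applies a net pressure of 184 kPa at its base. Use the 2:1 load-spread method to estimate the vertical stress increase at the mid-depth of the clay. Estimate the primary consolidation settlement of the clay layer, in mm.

Mid-depth of clay below the ground surface: z = 4 + 5.2/2 = 6.6 m.
Total vertical stress at mid-clay: σ_v = 18.9×4 + 17.5×2.6 = 121.1 kPa.
Pore pressure: u = 9.81×(6.6 − 0.76) = 57.29 kPa.
Initial effective stress: σ'_0 = σ_v − u = 121.1 − 57.29 = 63.81 kPa.
Stress increase at mid-clay by the 2:1 spreading method:
Δσ = qBL/((B+z)(L+z)) = 184×3.5×3.5/((3.5+6.6)(3.5+6.6)) = 22.096 kPa
Final effective stress: σ'_f = σ'_0 + Δσ = 63.81 + 22.096 = 85.906 kPa.
Normally consolidated clay, so the full stress increment lies on the virgin compression line:
S_c = C_c·H/(1+e₀)·log₁₀(σ'_f/σ'_0) = 0.26×5.2/(1+0.86)×log₁₀(85.906/63.81)
    = 0.72688 × 0.12913 = 0.09386 m

S_c ≈ 93.9 mm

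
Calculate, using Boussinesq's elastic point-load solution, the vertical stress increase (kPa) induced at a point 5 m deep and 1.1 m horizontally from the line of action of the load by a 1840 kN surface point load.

Boussinesq vertical stress below a point load on an elastic half-space:
Δσ_z = 3P/(2πz²) · [1 + (r/z)²]^(−5/2)
r/z = 1.1/5 = 0.22; [1+(r/z)²]^(−5/2) = 0.88855.
Δσ_z = 3×1840/(2π×5²) × 0.88855 = 35.141 × 0.88855 = 31.22 kPa

Δσ_z ≈ 31.2 kPa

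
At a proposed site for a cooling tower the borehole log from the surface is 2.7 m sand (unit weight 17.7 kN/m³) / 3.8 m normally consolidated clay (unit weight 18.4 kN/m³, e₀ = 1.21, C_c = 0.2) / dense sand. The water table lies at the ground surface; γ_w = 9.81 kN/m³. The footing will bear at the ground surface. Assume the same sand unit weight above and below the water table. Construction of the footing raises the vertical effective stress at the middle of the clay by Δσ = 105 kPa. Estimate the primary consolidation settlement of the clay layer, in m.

S_c ≈ 0.199 m

Mid-depth of clay below the ground surface: z = 2.7 + 3.8/2 = 4.6 m.
Total vertical stress at mid-clay: σ_v = 17.7×2.7 + 18.4×1.9 = 82.75 kPa.
Pore pressure: u = 9.81×(4.6 − 0) = 45.126 kPa.
Initial effective stress: σ'_0 = σ_v − u = 82.75 − 45.126 = 37.624 kPa.
Final effective stress: σ'_f = σ'_0 + Δσ = 37.624 + 105 = 142.62 kPa.
Normally consolidated clay, so the full stress increment lies on the virgin compression line:
S_c = C_c·H/(1+e₀)·log₁₀(σ'_f/σ'_0) = 0.2×3.8/(1+1.21)×log₁₀(142.62/37.624)
    = 0.34389 × 0.57872 = 0.199 m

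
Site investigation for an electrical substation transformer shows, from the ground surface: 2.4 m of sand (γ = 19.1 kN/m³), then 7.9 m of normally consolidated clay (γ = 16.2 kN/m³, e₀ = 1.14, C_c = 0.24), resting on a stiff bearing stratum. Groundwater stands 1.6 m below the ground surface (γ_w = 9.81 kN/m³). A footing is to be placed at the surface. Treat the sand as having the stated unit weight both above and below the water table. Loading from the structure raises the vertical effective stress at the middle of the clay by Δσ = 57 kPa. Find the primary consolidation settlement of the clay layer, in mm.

S_c ≈ 247 mm

Mid-depth of clay below the ground surface: z = 2.4 + 7.9/2 = 6.35 m.
Total vertical stress at mid-clay: σ_v = 19.1×2.4 + 16.2×3.95 = 109.83 kPa.
Pore pressure: u = 9.81×(6.35 − 1.6) = 46.598 kPa.
Initial effective stress: σ'_0 = σ_v − u = 109.83 − 46.598 = 63.232 kPa.
Final effective stress: σ'_f = σ'_0 + Δσ = 63.232 + 57 = 120.23 kPa.
Normally consolidated clay, so the full stress increment lies on the virgin compression line:
S_c = C_c·H/(1+e₀)·log₁₀(σ'_f/σ'_0) = 0.24×7.9/(1+1.14)×log₁₀(120.23/63.232)
    = 0.88598 × 0.27908 = 0.2473 m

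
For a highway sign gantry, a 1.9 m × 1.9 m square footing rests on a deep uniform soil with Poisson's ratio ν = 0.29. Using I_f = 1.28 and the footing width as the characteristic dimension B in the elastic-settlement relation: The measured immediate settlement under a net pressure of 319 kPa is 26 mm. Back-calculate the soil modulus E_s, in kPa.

E_s ≈ 27300 kPa

S_e = q·B·(1−ν²)/E_s · I_f  ⇒  E_s = q·B·(1−ν²)·I_f / S_e.
E_s = 319 × 1.9 × 0.9159 × 1.28 / 0.026 = 27330 kPa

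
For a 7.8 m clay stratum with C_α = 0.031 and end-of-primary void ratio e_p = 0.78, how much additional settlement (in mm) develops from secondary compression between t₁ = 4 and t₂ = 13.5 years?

Secondary compression: S_s = C_α·H/(1+e_p)·log₁₀(t₂/t₁)
S_s = 0.031×7.8/(1+0.78)×log₁₀(13.5/4)
    = 0.1358 × 0.5283 = 0.07176 m

S_s ≈ 71.8 mm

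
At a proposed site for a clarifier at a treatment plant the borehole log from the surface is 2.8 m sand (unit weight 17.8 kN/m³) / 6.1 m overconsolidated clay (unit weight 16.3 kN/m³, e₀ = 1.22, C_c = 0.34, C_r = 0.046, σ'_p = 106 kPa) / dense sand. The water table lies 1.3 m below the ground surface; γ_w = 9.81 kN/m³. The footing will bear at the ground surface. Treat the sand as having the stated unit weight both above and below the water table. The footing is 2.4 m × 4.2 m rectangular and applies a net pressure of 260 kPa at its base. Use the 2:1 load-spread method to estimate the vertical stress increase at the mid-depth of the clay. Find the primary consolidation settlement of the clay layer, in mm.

Mid-depth of clay below the ground surface: z = 2.8 + 6.1/2 = 5.85 m.
Total vertical stress at mid-clay: σ_v = 17.8×2.8 + 16.3×3.05 = 99.555 kPa.
Pore pressure: u = 9.81×(5.85 − 1.3) = 44.636 kPa.
Initial effective stress: σ'_0 = σ_v − u = 99.555 − 44.636 = 54.919 kPa.
Stress increase at mid-clay by the 2:1 spreading method:
Δσ = qBL/((B+z)(L+z)) = 260×2.4×4.2/((2.4+5.85)(4.2+5.85)) = 31.609 kPa
Final effective stress: σ'_f = 54.919 + 31.609 = 86.528 kPa.
σ'_f = 86.528 ≤ σ'_p = 106 kPa, so the clay remains overconsolidated and only the recompression index applies:
S_c = C_r·H/(1+e₀)·log₁₀(σ'_f/σ'_0) = 0.046×6.1/2.22×log₁₀(86.528/54.919)
    = 0.12639 × 0.19743 = 0.02495 m

S_c ≈ 25 mm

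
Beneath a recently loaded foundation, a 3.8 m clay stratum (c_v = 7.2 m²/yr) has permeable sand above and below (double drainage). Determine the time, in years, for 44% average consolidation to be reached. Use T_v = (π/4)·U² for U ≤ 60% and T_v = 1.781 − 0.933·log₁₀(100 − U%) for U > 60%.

Drainage path length: H_d = H/2 = 1.9 m (double drainage).
U ≤ 60%: T_v = (π/4)·U² = (π/4)×0.44² = 0.15205.
t = T_v·H_d²/c_v = 0.15205×1.9²/7.2 = 0.07624 years.

t ≈ 0.0762 years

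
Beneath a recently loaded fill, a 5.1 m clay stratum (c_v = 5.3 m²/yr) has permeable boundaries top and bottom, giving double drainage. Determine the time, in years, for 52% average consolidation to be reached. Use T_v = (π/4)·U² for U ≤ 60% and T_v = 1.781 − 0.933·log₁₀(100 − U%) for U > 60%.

Drainage path length: H_d = H/2 = 2.55 m (double drainage).
U ≤ 60%: T_v = (π/4)·U² = (π/4)×0.52² = 0.21237.
t = T_v·H_d²/c_v = 0.21237×2.55²/5.3 = 0.2606 years.

t ≈ 0.261 years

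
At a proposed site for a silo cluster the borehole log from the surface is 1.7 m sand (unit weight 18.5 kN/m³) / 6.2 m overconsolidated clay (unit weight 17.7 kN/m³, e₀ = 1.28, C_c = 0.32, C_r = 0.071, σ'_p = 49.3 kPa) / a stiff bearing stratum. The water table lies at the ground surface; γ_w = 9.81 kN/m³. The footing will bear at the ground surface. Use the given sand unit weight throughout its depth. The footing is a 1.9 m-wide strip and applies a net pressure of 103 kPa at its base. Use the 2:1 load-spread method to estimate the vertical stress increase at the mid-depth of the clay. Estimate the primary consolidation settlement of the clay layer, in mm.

Mid-depth of clay below the ground surface: z = 1.7 + 6.2/2 = 4.8 m.
Total vertical stress at mid-clay: σ_v = 18.5×1.7 + 17.7×3.1 = 86.32 kPa.
Pore pressure: u = 9.81×(4.8 − 0) = 47.088 kPa.
Initial effective stress: σ'_0 = σ_v − u = 86.32 − 47.088 = 39.232 kPa.
Stress increase at mid-clay by the 2:1 spreading method:
Δσ = qB/(B+z) = 103×1.9/(1.9+4.8) = 29.209 kPa
Final effective stress: σ'_f = 39.232 + 29.209 = 68.441 kPa.
σ'_f = 68.441 > σ'_p = 49.3 kPa, so the stress path crosses the preconsolidation pressure — recompression up to σ'_p, then virgin compression beyond:
S_c = H/(1+e₀)·[C_r·log₁₀(σ'_p/σ'_0) + C_c·log₁₀(σ'_f/σ'_p)]
    = 6.2/2.28 × [0.071×log₁₀(49.3/39.232) + 0.32×log₁₀(68.441/49.3)]
    = 2.7193 × [0.0070437 + 0.04559] = 0.1431 m

S_c ≈ 143 mm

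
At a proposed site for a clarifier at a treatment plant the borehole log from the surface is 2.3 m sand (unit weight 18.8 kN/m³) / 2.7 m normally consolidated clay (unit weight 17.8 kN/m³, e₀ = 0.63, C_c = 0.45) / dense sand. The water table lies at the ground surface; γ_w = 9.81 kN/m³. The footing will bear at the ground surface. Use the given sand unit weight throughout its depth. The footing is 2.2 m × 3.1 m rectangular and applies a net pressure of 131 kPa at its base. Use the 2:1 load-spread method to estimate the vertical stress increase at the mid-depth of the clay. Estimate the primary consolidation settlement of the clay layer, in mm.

Mid-depth of clay below the ground surface: z = 2.3 + 2.7/2 = 3.65 m.
Total vertical stress at mid-clay: σ_v = 18.8×2.3 + 17.8×1.35 = 67.27 kPa.
Pore pressure: u = 9.81×(3.65 − 0) = 35.806 kPa.
Initial effective stress: σ'_0 = σ_v − u = 67.27 − 35.806 = 31.464 kPa.
Stress increase at mid-clay by the 2:1 spreading method:
Δσ = qBL/((B+z)(L+z)) = 131×2.2×3.1/((2.2+3.65)(3.1+3.65)) = 22.625 kPa
Final effective stress: σ'_f = σ'_0 + Δσ = 31.464 + 22.625 = 54.089 kPa.
Normally consolidated clay, so the full stress increment lies on the virgin compression line:
S_c = C_c·H/(1+e₀)·log₁₀(σ'_f/σ'_0) = 0.45×2.7/(1+0.63)×log₁₀(54.089/31.464)
    = 0.7454 × 0.2353 = 0.1754 m

S_c ≈ 175 mm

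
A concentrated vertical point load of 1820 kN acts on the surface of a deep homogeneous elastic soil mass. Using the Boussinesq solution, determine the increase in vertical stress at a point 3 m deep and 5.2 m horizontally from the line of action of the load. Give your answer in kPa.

Boussinesq vertical stress below a point load on an elastic half-space:
Δσ_z = 3P/(2πz²) · [1 + (r/z)²]^(−5/2)
r/z = 5.2/3 = 1.7333; [1+(r/z)²]^(−5/2) = 0.031163.
Δσ_z = 3×1820/(2π×3²) × 0.031163 = 96.554 × 0.031163 = 3.009 kPa

Δσ_z ≈ 3.01 kPa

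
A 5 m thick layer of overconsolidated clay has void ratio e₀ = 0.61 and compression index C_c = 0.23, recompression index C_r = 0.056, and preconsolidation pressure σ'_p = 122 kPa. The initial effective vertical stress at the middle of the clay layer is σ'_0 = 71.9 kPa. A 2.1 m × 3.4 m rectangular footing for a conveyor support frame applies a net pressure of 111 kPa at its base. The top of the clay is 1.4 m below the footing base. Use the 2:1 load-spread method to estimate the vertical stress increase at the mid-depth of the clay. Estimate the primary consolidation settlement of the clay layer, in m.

S_c ≈ 0.017 m

Mid-depth of clay below the footing base: z = 1.4 + 5/2 = 3.9 m.
Stress increase at mid-clay by the 2:1 spreading method:
Δσ = qBL/((B+z)(L+z)) = 111×2.1×3.4/((2.1+3.9)(3.4+3.9)) = 18.095 kPa
Final effective stress: σ'_f = 71.9 + 18.095 = 89.995 kPa.
σ'_f = 89.995 ≤ σ'_p = 122 kPa, so the clay remains overconsolidated and only the recompression index applies:
S_c = C_r·H/(1+e₀)·log₁₀(σ'_f/σ'_0) = 0.056×5/1.61×log₁₀(89.995/71.9)
    = 0.17391 × 0.097489 = 0.01695 m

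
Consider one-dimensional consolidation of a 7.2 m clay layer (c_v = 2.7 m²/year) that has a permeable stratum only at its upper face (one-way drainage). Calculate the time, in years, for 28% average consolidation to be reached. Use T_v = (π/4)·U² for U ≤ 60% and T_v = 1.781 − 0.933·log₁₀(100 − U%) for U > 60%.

Drainage path length: H_d = H = 7.2 m (single drainage).
U ≤ 60%: T_v = (π/4)·U² = (π/4)×0.28² = 0.061575.
t = T_v·H_d²/c_v = 0.061575×7.2²/2.7 = 1.182 years.

t ≈ 1.18 years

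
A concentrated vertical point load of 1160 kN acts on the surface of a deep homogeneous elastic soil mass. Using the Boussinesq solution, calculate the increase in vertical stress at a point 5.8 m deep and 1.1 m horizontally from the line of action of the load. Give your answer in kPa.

Boussinesq vertical stress below a point load on an elastic half-space:
Δσ_z = 3P/(2πz²) · [1 + (r/z)²]^(−5/2)
r/z = 1.1/5.8 = 0.18966; [1+(r/z)²]^(−5/2) = 0.91545.
Δσ_z = 3×1160/(2π×5.8²) × 0.91545 = 16.464 × 0.91545 = 15.07 kPa

Δσ_z ≈ 15.1 kPa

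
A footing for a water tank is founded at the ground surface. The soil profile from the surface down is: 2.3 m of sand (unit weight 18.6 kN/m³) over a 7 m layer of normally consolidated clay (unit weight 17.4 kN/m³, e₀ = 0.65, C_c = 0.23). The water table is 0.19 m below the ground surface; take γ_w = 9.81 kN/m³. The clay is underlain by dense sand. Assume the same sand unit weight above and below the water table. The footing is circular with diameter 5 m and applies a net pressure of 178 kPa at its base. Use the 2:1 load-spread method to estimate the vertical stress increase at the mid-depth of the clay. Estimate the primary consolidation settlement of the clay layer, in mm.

S_c ≈ 245 mm

Mid-depth of clay below the ground surface: z = 2.3 + 7/2 = 5.8 m.
Total vertical stress at mid-clay: σ_v = 18.6×2.3 + 17.4×3.5 = 103.68 kPa.
Pore pressure: u = 9.81×(5.8 − 0.19) = 55.034 kPa.
Initial effective stress: σ'_0 = σ_v − u = 103.68 − 55.034 = 48.646 kPa.
Stress increase at mid-clay by the 2:1 spreading method:
Δσ ≈ qD²/(D+z)² = 178×5²/(5+5.8)² = 38.152 kPa
Final effective stress: σ'_f = σ'_0 + Δσ = 48.646 + 38.152 = 86.798 kPa.
Normally consolidated clay, so the full stress increment lies on the virgin compression line:
S_c = C_c·H/(1+e₀)·log₁₀(σ'_f/σ'_0) = 0.23×7/(1+0.65)×log₁₀(86.798/48.646)
    = 0.97576 × 0.25146 = 0.2454 m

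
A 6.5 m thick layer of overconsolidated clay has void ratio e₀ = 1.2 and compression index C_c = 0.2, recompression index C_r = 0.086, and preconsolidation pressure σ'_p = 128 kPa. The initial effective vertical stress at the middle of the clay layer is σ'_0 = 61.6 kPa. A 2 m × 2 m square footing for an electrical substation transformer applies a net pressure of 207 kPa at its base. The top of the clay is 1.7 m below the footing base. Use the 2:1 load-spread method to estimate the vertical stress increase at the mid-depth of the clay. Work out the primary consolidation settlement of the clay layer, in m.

S_c ≈ 0.0271 m

Mid-depth of clay below the footing base: z = 1.7 + 6.5/2 = 4.95 m.
Stress increase at mid-clay by the 2:1 spreading method:
Δσ = qBL/((B+z)(L+z)) = 207×2×2/((2+4.95)(2+4.95)) = 17.142 kPa
Final effective stress: σ'_f = 61.6 + 17.142 = 78.742 kPa.
σ'_f = 78.742 ≤ σ'_p = 128 kPa, so the clay remains overconsolidated and only the recompression index applies:
S_c = C_r·H/(1+e₀)·log₁₀(σ'_f/σ'_0) = 0.086×6.5/2.2×log₁₀(78.742/61.6)
    = 0.25409 × 0.10663 = 0.02709 m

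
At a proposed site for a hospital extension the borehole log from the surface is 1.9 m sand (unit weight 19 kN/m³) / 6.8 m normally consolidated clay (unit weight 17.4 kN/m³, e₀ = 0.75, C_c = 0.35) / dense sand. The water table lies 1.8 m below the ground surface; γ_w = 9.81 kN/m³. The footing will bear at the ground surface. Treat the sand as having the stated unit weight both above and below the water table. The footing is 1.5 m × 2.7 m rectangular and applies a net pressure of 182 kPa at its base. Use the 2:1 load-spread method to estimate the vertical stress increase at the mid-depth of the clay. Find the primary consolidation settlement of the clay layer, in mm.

Mid-depth of clay below the ground surface: z = 1.9 + 6.8/2 = 5.3 m.
Total vertical stress at mid-clay: σ_v = 19×1.9 + 17.4×3.4 = 95.26 kPa.
Pore pressure: u = 9.81×(5.3 − 1.8) = 34.335 kPa.
Initial effective stress: σ'_0 = σ_v − u = 95.26 − 34.335 = 60.925 kPa.
Stress increase at mid-clay by the 2:1 spreading method:
Δσ = qBL/((B+z)(L+z)) = 182×1.5×2.7/((1.5+5.3)(2.7+5.3)) = 13.55 kPa
Final effective stress: σ'_f = σ'_0 + Δσ = 60.925 + 13.55 = 74.475 kPa.
Normally consolidated clay, so the full stress increment lies on the virgin compression line:
S_c = C_c·H/(1+e₀)·log₁₀(σ'_f/σ'_0) = 0.35×6.8/(1+0.75)×log₁₀(74.475/60.925)
    = 1.36 × 0.087215 = 0.1186 m

S_c ≈ 119 mm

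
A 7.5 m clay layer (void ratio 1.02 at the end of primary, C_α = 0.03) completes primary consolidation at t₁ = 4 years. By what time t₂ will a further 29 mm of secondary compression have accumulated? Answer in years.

t₂ ≈ 7.28 years

S_s = C_α·H/(1+e_p)·log₁₀(t₂/t₁) ⇒ log₁₀(t₂/t₁) = S_s·(1+e_p)/(C_α·H).
log₁₀(t₂/t₁) = 0.029 × (1+1.02) / (0.03×7.5) = 0.2604
t₂ = t₁ × 10^0.2604 = 4 × 1.821 = 7.285 years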